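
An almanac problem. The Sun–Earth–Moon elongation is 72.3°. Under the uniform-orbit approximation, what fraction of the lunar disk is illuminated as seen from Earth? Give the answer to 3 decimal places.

Half-versine of 72.3°: (1 − 0.304)/2 = 0.348.

0.348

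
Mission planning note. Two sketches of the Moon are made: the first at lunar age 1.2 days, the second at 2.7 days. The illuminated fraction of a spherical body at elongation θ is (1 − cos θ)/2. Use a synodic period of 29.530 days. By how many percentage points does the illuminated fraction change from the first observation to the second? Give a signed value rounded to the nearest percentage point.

+6 percentage points

θ₁ = 360° × 1.2/29.530 = 14.6°, f₁ = (1 − cos θ₁)/2 = 0.016.
θ₂ = 360° × 2.7/29.530 = 32.9°, f₂ = (1 − cos θ₂)/2 = 0.080.
Change = f₂ − f₁ = +0.064 → +6 percentage points.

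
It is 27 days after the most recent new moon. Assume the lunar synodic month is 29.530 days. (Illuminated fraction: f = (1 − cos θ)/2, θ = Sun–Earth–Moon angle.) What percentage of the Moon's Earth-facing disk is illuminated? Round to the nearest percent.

7%

The Moon has covered 27/29.530 of its cycle, so θ ≈ 360° × 27/29.530 = 329.2°.
Illuminated fraction = (1 − cos 329.2°)/2 = (1 − 0.859)/2 ≈ 0.071, so 7%.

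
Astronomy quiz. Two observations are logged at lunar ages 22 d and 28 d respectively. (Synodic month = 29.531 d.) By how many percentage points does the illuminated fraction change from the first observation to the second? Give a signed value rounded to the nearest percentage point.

θ₁ = 360° × 22/29.531 = 268.2°, f₁ = (1 − cos θ₁)/2 = 0.516.
θ₂ = 360° × 28/29.531 = 341.3°, f₂ = (1 − cos θ₂)/2 = 0.026.
Change = f₂ − f₁ = -0.489 → -49 percentage points.

-49 percentage points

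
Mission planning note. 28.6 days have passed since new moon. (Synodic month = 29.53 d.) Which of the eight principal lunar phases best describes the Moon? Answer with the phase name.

new moon

At 28.6/29.53 of the cycle, θ ≈ 349° — the new moon range.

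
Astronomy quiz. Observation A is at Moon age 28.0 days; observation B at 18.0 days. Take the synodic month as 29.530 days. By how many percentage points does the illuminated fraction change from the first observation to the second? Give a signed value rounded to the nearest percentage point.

+86 pp

θ₁ = 360° × 28.0/29.530 = 341.3°, f₁ = (1 − cos θ₁)/2 = 0.026.
θ₂ = 360° × 18.0/29.530 = 219.4°, f₂ = (1 − cos θ₂)/2 = 0.886.
Change = f₂ − f₁ = +0.860 → +86 percentage points.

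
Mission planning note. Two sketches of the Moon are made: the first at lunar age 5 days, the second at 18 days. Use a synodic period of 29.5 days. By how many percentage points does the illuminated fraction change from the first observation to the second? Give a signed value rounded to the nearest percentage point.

θ₁ = 360° × 5/29.5 = 61.0°, f₁ = (1 − cos θ₁)/2 = 0.258.
θ₂ = 360° × 18/29.5 = 219.7°, f₂ = (1 − cos θ₂)/2 = 0.885.
Change = f₂ − f₁ = +0.627 → +63 percentage points.

+63 percentage points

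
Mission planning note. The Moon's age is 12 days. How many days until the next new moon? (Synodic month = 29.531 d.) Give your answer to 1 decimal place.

17.5 days

The next new moon completes the synodic month: 29.531 − 12 = 17.531 days.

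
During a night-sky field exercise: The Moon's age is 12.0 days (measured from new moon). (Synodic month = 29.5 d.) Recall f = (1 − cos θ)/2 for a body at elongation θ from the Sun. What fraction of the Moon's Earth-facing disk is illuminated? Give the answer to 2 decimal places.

The Moon has covered 12.0/29.5 of its cycle, so θ ≈ 360° × 12.0/29.5 = 146.4°.
Illuminated fraction = (1 − cos 146.4°)/2 = (1 − (-0.833))/2 ≈ 0.917.

0.92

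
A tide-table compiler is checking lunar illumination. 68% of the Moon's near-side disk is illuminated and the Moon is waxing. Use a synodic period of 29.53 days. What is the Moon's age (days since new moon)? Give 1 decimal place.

9.1 days

Invert f = (1 − cos θ)/2 to get cos θ = 1 − 2(0.68) = -0.360, hence θ₀ = arccos -0.360 = 111.1°.
Before full moon the principal value applies: θ = 111.1°.
That fraction of the synodic month is 111.1/360 × 29.53 d ≈ 9.11 d.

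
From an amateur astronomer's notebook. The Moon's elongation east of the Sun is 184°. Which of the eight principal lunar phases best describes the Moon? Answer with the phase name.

The full moon sector spans roughly 158°–202°; 184° falls inside it.

full moon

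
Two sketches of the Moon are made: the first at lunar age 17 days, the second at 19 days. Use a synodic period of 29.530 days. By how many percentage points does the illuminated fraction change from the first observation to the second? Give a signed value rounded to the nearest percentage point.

-13 percentage points

First observation: θ = 360°·17/29.530 = 207.2°, so f = 0.945.
Second observation: θ = 231.6°, f = 0.810.
Δf = 0.810 − 0.945 = -0.134, i.e. -13 pp.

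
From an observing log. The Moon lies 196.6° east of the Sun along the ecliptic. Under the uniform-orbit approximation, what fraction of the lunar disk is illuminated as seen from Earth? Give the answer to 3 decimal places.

0.979

f = (1 − cos 196.6°)/2 = (1 − (-0.958))/2 ≈ 0.979.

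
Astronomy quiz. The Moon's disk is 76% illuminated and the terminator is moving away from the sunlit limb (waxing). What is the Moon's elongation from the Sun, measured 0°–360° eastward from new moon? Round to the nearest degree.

Invert f = (1 − cos θ)/2 to get cos θ = 1 − 2(0.76) = -0.520, hence θ₀ = arccos -0.520 = 121.3°.
Waxing ⇒ before full, so θ = 121.3°.

121°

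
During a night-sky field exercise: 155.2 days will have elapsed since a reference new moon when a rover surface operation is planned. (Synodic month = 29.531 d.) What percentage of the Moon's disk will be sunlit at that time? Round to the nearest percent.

52%

155.2 d spans 5 complete synodic months (5 × 29.531 = 147.66 d) plus 7.54 d.
Phase angle: θ = 360°·(7.54 d)/(29.531 d) = 92.0°.
With cos θ = (-0.035), the lit fraction is (1 − (-0.035))/2 ≈ 0.517, so 52%.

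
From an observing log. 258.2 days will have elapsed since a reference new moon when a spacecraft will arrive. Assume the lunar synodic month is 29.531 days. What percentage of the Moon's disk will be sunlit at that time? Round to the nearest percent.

52%

258.2/29.531 = 8.743 lunations, so 8 complete cycles and 21.95 d into the next.
Phase angle: θ = 360°·(21.95 d)/(29.531 d) = 267.6°.
cos 267.6° = (-0.042), so f = (1 − (-0.042))/2 = 0.521, so 52%.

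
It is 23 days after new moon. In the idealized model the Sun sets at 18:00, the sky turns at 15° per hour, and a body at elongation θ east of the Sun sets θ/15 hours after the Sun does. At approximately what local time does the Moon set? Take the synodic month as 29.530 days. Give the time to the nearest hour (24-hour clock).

Elongation θ = 360° × 23/29.530 ≈ 280.4°.
The Moon trails the Sun by θ/15 = 280.4/15 ≈ 18.69 hours.
18:00 + 18.69 h ≈ 12:42 → 13:00 to the nearest hour.

13:00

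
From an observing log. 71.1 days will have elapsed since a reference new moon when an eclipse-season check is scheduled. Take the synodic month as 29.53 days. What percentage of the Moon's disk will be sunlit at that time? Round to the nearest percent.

92%

71.1 d spans 2 complete synodic months (2 × 29.53 = 59.06 d) plus 12.04 d.
Elongation θ = 360° × 12.04/29.53 ≈ 146.8°.
Illuminated fraction = (1 − cos 146.8°)/2 = (1 − (-0.837))/2 ≈ 0.918, so 92%.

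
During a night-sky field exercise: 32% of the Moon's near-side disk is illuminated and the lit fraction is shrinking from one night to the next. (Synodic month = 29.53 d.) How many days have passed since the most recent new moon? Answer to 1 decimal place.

23.9 days

From f = (1 − cos θ)/2: cos θ = 1 − 2×0.32 = 0.360; arccos → 68.9°.
Waning ⇒ past full, so θ = 360° − 68.9° = 291.1°.
That fraction of the synodic month is 291.1/360 × 29.53 d ≈ 23.88 d.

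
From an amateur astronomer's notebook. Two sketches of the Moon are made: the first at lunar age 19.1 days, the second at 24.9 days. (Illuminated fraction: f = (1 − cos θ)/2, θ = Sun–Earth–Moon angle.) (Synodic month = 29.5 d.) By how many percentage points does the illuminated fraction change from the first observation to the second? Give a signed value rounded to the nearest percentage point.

-58 percentage points

First observation: θ = 360°·19.1/29.5 = 233.1°, so f = 0.800.
Second observation: θ = 303.9°, f = 0.221.
Δf = 0.221 − 0.800 = -0.579, i.e. -58 pp.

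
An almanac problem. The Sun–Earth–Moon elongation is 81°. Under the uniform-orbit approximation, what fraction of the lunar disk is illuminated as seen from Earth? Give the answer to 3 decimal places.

cos 81° = 0.156, so f = (1 − 0.156)/2 = 0.422.

0.422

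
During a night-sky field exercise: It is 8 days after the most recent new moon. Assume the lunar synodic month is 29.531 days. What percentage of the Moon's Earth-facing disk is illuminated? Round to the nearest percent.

The Moon has covered 8/29.531 of its cycle, so θ ≈ 360° × 8/29.531 = 97.5°.
Illuminated fraction = (1 − cos 97.5°)/2 = (1 − (-0.131))/2 ≈ 0.565, so 57%.

57%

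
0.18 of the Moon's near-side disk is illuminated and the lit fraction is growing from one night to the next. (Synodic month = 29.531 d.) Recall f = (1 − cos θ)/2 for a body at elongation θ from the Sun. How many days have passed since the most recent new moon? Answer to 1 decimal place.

4.1 days

From f = (1 − cos θ)/2: cos θ = 1 − 2×0.18 = 0.640; arccos → 50.2°.
Waxing ⇒ before full, so θ = 50.2°.
Age = 29.531 × 50.2°/360° ≈ 4.12 days.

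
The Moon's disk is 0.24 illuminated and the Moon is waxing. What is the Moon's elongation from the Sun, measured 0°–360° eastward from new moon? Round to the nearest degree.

59°

From f = (1 − cos θ)/2: cos θ = 1 − 2×0.24 = 0.520; arccos → 58.7°.
Before full moon the principal value applies: θ = 58.7°.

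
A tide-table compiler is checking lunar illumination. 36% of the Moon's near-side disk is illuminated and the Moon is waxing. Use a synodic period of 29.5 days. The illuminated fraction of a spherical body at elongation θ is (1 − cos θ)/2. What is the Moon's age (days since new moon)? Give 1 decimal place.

6.0 days

From f = (1 − cos θ)/2: cos θ = 1 − 2×0.36 = 0.280; arccos → 73.7°.
Before full moon the principal value applies: θ = 73.7°.
Age = 29.5 × 73.7°/360° ≈ 6.04 days.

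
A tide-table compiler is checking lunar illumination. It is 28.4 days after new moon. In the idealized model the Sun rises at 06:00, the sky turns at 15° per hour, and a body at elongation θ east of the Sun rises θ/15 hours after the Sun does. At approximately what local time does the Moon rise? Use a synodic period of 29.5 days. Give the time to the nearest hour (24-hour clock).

Phase angle: θ = 360°·(28.4 d)/(29.5 d) = 346.6°.
At 15° of sky rotation per hour, 346.6° corresponds to a 23.11 h lag.
06:00 + 23.11 h ≈ 05:06 → 05:00 to the nearest hour.

05:00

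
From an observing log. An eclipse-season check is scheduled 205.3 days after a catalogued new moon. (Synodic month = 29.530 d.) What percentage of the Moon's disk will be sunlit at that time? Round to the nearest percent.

Reduce mod P: 205.3 − 6×29.530 = 28.12 d into the current lunation.
Phase angle: θ = 360°·(28.12 d)/(29.530 d) = 342.8°.
Illuminated fraction = (1 − cos 342.8°)/2 = (1 − 0.955)/2 ≈ 0.022, so 2%.

2%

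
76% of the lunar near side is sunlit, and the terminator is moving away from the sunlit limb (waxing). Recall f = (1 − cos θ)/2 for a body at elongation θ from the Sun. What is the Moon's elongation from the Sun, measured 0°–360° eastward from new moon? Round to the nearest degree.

cos θ = 1 − 2f = -0.520, giving a principal value of 121.3°.
Before full moon the principal value applies: θ = 121.3°.

121°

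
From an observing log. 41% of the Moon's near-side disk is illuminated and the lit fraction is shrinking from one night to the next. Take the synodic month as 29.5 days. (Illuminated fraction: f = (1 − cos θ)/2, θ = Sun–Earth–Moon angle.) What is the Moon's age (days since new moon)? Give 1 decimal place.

cos θ = 1 − 2f = 0.180, giving a principal value of 79.6°.
A waning Moon lies in 180°–360°, so θ = 360° − 79.6° = 280.4°.
Age = 29.5 × 280.4°/360° ≈ 22.97 days.

23.0 days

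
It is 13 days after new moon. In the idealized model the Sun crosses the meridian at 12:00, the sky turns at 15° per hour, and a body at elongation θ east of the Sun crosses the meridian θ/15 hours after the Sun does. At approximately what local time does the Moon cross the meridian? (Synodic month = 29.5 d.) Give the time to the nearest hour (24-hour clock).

Phase angle: θ = 360°·(13 d)/(29.5 d) = 158.6°.
The Moon trails the Sun by θ/15 = 158.6/15 ≈ 10.58 hours.
12:00 + 10.58 h ≈ 22:35 → 23:00 to the nearest hour.

23:00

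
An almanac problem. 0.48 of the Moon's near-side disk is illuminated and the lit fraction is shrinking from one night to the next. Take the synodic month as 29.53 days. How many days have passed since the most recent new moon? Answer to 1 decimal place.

22.3 days

Invert f = (1 − cos θ)/2 to get cos θ = 1 − 2(0.48) = 0.040, hence θ₀ = arccos 0.040 = 87.7°.
Since the Moon is past full (waning), take the reflex angle: θ = 360° − 87.7° = 272.3°.
Age = 29.53 × 272.3°/360° ≈ 22.34 days.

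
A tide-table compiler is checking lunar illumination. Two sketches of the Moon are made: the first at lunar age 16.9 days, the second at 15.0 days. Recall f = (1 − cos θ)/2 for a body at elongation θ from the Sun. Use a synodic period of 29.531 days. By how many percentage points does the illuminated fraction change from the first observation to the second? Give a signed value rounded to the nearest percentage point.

+5 pp

θ₁ = 360° × 16.9/29.531 = 206.0°, f₁ = (1 − cos θ₁)/2 = 0.949.
θ₂ = 360° × 15.0/29.531 = 182.9°, f₂ = (1 − cos θ₂)/2 = 0.999.
Change = f₂ − f₁ = +0.050 → +5 percentage points.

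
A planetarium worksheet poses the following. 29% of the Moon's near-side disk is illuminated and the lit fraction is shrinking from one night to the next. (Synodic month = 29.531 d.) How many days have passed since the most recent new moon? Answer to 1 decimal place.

From f = (1 − cos θ)/2: cos θ = 1 − 2×0.29 = 0.420; arccos → 65.2°.
A waning Moon lies in 180°–360°, so θ = 360° − 65.2° = 294.8°.
At 360°/29.531 d per day, 294.8° corresponds to 24.19 days.

24.2 days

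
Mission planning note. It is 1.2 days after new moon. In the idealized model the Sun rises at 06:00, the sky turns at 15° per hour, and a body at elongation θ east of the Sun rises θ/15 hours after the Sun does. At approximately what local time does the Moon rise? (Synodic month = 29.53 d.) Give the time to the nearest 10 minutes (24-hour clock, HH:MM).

07:00

Elongation θ = 360° × 1.2/29.53 ≈ 14.6°.
The Moon trails the Sun by θ/15 = 14.6/15 ≈ 0.98 hours.
06:00 + 0.975 h ≈ 06:59 → 07:00 to the nearest ten minutes.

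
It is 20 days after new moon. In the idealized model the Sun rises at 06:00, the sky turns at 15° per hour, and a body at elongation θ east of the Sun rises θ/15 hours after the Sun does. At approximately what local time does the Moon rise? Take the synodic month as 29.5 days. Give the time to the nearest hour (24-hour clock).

22:00

Elongation θ = 360° × 20/29.5 ≈ 244.1°.
At 15° of sky rotation per hour, 244.1° corresponds to a 16.27 h lag.
06:00 + 16.27 h ≈ 22:16 → 22:00 to the nearest hour.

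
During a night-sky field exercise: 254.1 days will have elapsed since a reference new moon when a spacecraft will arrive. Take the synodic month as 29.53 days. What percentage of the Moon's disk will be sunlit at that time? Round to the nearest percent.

90%

Reduce mod P: 254.1 − 8×29.53 = 17.86 d into the current lunation.
The Moon has covered 17.86/29.53 of its cycle, so θ ≈ 360° × 17.86/29.53 = 217.7°.
cos 217.7° = (-0.791), so f = (1 − (-0.791))/2 = 0.895, so 90%.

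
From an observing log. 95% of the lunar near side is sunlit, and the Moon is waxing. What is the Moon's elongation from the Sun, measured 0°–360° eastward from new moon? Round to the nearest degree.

Invert f = (1 − cos θ)/2 to get cos θ = 1 − 2(0.95) = -0.900, hence θ₀ = arccos -0.900 = 154.2°.
The Moon is waxing (0°–180°), so θ = 154.2° directly.

154°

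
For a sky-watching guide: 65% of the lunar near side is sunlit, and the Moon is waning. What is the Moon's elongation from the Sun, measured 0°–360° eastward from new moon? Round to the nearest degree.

253°

Invert f = (1 − cos θ)/2 to get cos θ = 1 − 2(0.65) = -0.300, hence θ₀ = arccos -0.300 = 107.5°.
Waning ⇒ past full, so θ = 360° − 107.5° = 252.5°.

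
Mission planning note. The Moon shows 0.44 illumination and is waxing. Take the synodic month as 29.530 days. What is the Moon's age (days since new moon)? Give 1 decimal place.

cos θ = 1 − 2f = 0.120, giving a principal value of 83.1°.
The Moon is waxing (0°–180°), so θ = 83.1° directly.
Age = 29.530 × 83.1°/360° ≈ 6.82 days.

6.8 days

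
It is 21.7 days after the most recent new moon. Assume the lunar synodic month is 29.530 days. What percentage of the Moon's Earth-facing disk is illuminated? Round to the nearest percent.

Phase angle: θ = 360°·(21.7 d)/(29.530 d) = 264.5°.
With cos θ = (-0.095), the lit fraction is (1 − (-0.095))/2 ≈ 0.548, so 55%.

55%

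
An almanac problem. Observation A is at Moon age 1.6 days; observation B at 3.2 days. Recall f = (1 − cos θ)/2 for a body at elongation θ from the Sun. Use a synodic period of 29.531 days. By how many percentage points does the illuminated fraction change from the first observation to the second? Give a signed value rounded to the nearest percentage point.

+8 percentage points

θ₁ = 360° × 1.6/29.531 = 19.5°, f₁ = (1 − cos θ₁)/2 = 0.029.
θ₂ = 360° × 3.2/29.531 = 39.0°, f₂ = (1 − cos θ₂)/2 = 0.111.
Change = f₂ − f₁ = +0.083 → +8 percentage points.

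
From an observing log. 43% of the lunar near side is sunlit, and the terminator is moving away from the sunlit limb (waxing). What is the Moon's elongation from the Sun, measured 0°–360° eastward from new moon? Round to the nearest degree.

Invert f = (1 − cos θ)/2 to get cos θ = 1 − 2(0.43) = 0.140, hence θ₀ = arccos 0.140 = 82.0°.
Before full moon the principal value applies: θ = 82.0°.

82°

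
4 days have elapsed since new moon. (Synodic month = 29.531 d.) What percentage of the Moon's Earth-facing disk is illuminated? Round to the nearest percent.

The Moon has covered 4/29.531 of its cycle, so θ ≈ 360° × 4/29.531 = 48.8°.
Illuminated fraction = (1 − cos 48.8°)/2 = (1 − 0.659)/2 ≈ 0.170, so 17%.

17%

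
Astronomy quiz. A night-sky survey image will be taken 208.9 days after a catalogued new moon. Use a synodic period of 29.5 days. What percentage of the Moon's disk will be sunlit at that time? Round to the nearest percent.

208.9/29.5 = 7.081 lunations, so 7 complete cycles and 2.40 d into the next.
Elongation θ = 360° × 2.40/29.5 ≈ 29.3°.
Illuminated fraction = (1 − cos 29.3°)/2 = (1 − 0.872)/2 ≈ 0.064, so 6%.

6%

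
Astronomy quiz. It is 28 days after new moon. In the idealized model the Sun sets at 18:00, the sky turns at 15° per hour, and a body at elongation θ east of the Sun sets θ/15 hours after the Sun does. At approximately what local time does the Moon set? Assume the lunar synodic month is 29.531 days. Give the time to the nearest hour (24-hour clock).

The Moon has covered 28/29.531 of its cycle, so θ ≈ 360° × 28/29.531 = 341.3°.
At 15° of sky rotation per hour, 341.3° corresponds to a 22.76 h lag.
18:00 + 22.76 h ≈ 16:45 → 17:00 to the nearest hour.

17:00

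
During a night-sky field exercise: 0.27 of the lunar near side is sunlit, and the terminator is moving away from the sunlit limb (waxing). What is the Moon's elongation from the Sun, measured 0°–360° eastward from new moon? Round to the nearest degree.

From f = (1 − cos θ)/2: cos θ = 1 − 2×0.27 = 0.460; arccos → 62.6°.
Waxing ⇒ before full, so θ = 62.6°.

63°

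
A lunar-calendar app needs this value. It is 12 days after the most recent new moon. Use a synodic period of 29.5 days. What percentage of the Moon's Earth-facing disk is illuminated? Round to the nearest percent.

Elongation θ = 360° × 12/29.5 ≈ 146.4°.
With cos θ = (-0.833), the lit fraction is (1 − (-0.833))/2 ≈ 0.917, so 92%.

92%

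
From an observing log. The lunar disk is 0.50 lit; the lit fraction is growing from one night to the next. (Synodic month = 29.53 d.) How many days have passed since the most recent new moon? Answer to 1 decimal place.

7.4 days

From f = (1 − cos θ)/2: cos θ = 1 − 2×0.50 = 0.000; arccos → 90.0°.
Before full moon the principal value applies: θ = 90.0°.
Age = 29.53 × 90.0°/360° ≈ 7.38 days.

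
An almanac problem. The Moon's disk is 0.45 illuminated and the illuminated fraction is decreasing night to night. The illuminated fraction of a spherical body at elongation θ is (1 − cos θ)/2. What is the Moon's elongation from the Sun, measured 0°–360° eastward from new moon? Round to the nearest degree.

276°

From f = (1 − cos θ)/2: cos θ = 1 − 2×0.45 = 0.100; arccos → 84.3°.
A waning Moon lies in 180°–360°, so θ = 360° − 84.3° = 275.7°.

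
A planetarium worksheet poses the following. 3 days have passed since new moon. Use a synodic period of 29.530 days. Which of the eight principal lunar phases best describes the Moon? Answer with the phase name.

At 3/29.530 of the cycle, θ ≈ 37° — the waxing crescent range.

waxing crescent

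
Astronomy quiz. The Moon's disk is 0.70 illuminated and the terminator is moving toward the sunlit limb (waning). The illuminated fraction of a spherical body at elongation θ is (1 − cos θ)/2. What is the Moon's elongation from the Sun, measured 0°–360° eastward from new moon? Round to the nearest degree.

246°

cos θ = 1 − 2f = -0.400, giving a principal value of 113.6°.
A waning Moon lies in 180°–360°, so θ = 360° − 113.6° = 246.4°.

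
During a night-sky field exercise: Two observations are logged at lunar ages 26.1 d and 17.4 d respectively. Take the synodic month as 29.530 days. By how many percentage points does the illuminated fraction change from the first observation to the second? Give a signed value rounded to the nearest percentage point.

First observation: θ = 360°·26.1/29.530 = 318.2°, so f = 0.127.
Second observation: θ = 212.1°, f = 0.923.
Δf = 0.923 − 0.127 = +0.796, i.e. +80 pp.

+80 pp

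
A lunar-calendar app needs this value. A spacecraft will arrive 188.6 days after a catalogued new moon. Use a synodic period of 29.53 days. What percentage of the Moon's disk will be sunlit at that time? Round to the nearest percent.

88%

188.6/29.53 = 6.387 lunations, so 6 complete cycles and 11.42 d into the next.
The Moon has covered 11.42/29.53 of its cycle, so θ ≈ 360° × 11.42/29.53 = 139.2°.
With cos θ = (-0.757), the lit fraction is (1 − (-0.757))/2 ≈ 0.879, so 88%.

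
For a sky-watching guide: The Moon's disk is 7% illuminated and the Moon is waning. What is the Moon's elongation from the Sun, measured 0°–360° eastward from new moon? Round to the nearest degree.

From f = (1 − cos θ)/2: cos θ = 1 − 2×0.07 = 0.860; arccos → 30.7°.
Waning ⇒ past full, so θ = 360° − 30.7° = 329.3°.

329°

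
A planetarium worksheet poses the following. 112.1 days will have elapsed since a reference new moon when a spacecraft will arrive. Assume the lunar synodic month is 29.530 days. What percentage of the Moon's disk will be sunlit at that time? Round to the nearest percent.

36%

112.1 d spans 3 complete synodic months (3 × 29.530 = 88.59 d) plus 23.51 d.
Phase angle: θ = 360°·(23.51 d)/(29.530 d) = 286.6°.
With cos θ = 0.286, the lit fraction is (1 − 0.286)/2 ≈ 0.357, so 36%.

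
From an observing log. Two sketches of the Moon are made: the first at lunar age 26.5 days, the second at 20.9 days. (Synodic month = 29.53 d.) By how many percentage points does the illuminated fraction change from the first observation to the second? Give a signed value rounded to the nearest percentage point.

+53 percentage points

First observation: θ = 360°·26.5/29.53 = 323.1°, so f = 0.100.
Second observation: θ = 254.8°, f = 0.631.
Δf = 0.631 − 0.100 = +0.531, i.e. +53 pp.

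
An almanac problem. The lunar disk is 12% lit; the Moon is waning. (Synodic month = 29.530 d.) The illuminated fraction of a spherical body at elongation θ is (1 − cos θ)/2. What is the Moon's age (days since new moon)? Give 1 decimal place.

cos θ = 1 − 2f = 0.760, giving a principal value of 40.5°.
A waning Moon lies in 180°–360°, so θ = 360° − 40.5° = 319.5°.
That fraction of the synodic month is 319.5/360 × 29.530 d ≈ 26.20 d.

26.2 days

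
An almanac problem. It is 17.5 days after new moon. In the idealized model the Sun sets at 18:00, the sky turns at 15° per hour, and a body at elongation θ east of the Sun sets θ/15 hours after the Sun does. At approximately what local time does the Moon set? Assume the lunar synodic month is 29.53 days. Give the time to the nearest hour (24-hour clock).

Elongation θ = 360° × 17.5/29.53 ≈ 213.3°.
Delay after the Sun = 213.3° / (15°/h) ≈ 14.22 h.
18:00 + 14.22 h ≈ 08:13 → 08:00 to the nearest hour.

08:00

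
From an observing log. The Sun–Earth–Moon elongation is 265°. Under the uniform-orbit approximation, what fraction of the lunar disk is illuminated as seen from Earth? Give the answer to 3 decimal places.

0.544

f = (1 − cos 265°)/2 = (1 − (-0.087))/2 ≈ 0.544.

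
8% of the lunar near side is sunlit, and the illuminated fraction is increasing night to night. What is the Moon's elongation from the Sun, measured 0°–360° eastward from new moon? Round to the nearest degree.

cos θ = 1 − 2f = 0.840, giving a principal value of 32.9°.
The Moon is waxing (0°–180°), so θ = 32.9° directly.

33°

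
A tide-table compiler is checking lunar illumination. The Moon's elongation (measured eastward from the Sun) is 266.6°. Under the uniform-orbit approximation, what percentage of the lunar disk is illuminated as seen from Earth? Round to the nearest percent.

53%

cos 266.6° = (-0.059), so f = (1 − (-0.059))/2 = 0.530, i.e. 53%.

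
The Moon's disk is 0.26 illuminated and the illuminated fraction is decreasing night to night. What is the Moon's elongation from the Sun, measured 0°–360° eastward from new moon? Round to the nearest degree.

299°

cos θ = 1 − 2f = 0.480, giving a principal value of 61.3°.
Since the Moon is past full (waning), take the reflex angle: θ = 360° − 61.3° = 298.7°.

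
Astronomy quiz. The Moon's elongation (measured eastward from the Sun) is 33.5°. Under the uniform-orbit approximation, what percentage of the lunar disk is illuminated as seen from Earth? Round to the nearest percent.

cos 33.5° = 0.834, so f = (1 − 0.834)/2 = 0.083, i.e. 8%.

8%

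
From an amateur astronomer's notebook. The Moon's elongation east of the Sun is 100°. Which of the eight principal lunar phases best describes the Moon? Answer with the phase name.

The first quarter sector spans roughly 68°–112°; 100° falls inside it.

first quarter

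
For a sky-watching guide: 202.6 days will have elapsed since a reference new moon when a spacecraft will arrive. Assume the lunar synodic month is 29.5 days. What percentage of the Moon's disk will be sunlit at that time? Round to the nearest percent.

16%

202.6 d spans 6 complete synodic months (6 × 29.5 = 177.00 d) plus 25.60 d.
Phase angle: θ = 360°·(25.60 d)/(29.5 d) = 312.4°.
Illuminated fraction = (1 − cos 312.4°)/2 = (1 − 0.674)/2 ≈ 0.163, so 16%.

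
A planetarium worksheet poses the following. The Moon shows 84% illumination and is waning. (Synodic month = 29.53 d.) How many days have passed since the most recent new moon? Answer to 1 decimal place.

cos θ = 1 − 2f = -0.680, giving a principal value of 132.8°.
Since the Moon is past full (waning), take the reflex angle: θ = 360° − 132.8° = 227.2°.
Age = 29.53 × 227.2°/360° ≈ 18.63 days.

18.6 days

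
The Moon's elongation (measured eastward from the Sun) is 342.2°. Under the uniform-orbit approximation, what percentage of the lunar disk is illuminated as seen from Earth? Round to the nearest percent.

Half-versine of 342.2°: (1 − 0.952)/2 = 0.024, i.e. 2%.

2%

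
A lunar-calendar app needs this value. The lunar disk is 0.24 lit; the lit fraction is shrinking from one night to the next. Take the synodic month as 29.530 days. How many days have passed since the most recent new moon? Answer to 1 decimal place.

24.7 days

From f = (1 − cos θ)/2: cos θ = 1 − 2×0.24 = 0.520; arccos → 58.7°.
A waning Moon lies in 180°–360°, so θ = 360° − 58.7° = 301.3°.
That fraction of the synodic month is 301.3/360 × 29.530 d ≈ 24.72 d.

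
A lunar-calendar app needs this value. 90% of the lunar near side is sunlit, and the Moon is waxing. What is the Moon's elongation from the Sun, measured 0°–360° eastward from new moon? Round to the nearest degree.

143°

cos θ = 1 − 2f = -0.800, giving a principal value of 143.1°.
Waxing ⇒ before full, so θ = 143.1°.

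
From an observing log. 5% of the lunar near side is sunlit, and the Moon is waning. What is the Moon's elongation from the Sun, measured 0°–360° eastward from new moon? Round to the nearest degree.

cos θ = 1 − 2f = 0.900, giving a principal value of 25.8°.
A waning Moon lies in 180°–360°, so θ = 360° − 25.8° = 334.2°.

334°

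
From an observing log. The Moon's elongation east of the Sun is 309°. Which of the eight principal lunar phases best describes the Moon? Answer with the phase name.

waning crescent

309° lies in the waning crescent sector of the 8-phase cycle.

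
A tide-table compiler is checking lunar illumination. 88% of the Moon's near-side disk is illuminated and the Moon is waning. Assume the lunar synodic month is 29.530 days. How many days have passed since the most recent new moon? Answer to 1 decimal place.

cos θ = 1 − 2f = -0.760, giving a principal value of 139.5°.
A waning Moon lies in 180°–360°, so θ = 360° − 139.5° = 220.5°.
That fraction of the synodic month is 220.5/360 × 29.530 d ≈ 18.09 d.

18.1 days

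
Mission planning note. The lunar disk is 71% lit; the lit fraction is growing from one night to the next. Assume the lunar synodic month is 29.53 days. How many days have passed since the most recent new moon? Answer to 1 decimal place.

From f = (1 − cos θ)/2: cos θ = 1 − 2×0.71 = -0.420; arccos → 114.8°.
The Moon is waxing (0°–180°), so θ = 114.8° directly.
Age = 29.53 × 114.8°/360° ≈ 9.42 days.

9.4 days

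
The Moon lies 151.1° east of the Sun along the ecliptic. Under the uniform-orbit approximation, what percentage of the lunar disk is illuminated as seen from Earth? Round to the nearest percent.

94%

f = (1 − cos 151.1°)/2 = (1 − (-0.875))/2 ≈ 0.938, i.e. 94%.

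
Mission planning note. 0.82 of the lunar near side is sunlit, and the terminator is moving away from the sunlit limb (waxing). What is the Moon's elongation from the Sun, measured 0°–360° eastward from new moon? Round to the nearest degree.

130°

From f = (1 − cos θ)/2: cos θ = 1 − 2×0.82 = -0.640; arccos → 129.8°.
The Moon is waxing (0°–180°), so θ = 129.8° directly.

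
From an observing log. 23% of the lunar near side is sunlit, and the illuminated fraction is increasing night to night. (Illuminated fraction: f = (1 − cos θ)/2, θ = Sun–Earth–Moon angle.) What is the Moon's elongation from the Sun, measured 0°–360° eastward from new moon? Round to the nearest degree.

57°

Invert f = (1 − cos θ)/2 to get cos θ = 1 − 2(0.23) = 0.540, hence θ₀ = arccos 0.540 = 57.3°.
The Moon is waxing (0°–180°), so θ = 57.3° directly.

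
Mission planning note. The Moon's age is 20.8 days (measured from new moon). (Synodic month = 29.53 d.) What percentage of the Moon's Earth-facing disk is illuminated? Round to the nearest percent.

The Moon has covered 20.8/29.53 of its cycle, so θ ≈ 360° × 20.8/29.53 = 253.6°.
With cos θ = (-0.283), the lit fraction is (1 − (-0.283))/2 ≈ 0.641, so 64%.

64%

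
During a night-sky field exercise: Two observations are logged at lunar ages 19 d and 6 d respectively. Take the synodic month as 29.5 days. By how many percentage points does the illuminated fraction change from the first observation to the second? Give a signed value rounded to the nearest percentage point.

-45 pp

First observation: θ = 360°·19/29.5 = 231.9°, so f = 0.809.
Second observation: θ = 73.2°, f = 0.356.
Δf = 0.356 − 0.809 = -0.453, i.e. -45 pp.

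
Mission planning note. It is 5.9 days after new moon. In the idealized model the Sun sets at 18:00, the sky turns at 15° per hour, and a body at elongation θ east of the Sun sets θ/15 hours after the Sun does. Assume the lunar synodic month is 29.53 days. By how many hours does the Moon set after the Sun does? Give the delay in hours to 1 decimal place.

The Moon has covered 5.9/29.53 of its cycle, so θ ≈ 360° × 5.9/29.53 = 71.9°.
Delay after the Sun = 71.9° / (15°/h) ≈ 4.80 h.
So the Moon sets 4.80 h after the Sun.

4.8 h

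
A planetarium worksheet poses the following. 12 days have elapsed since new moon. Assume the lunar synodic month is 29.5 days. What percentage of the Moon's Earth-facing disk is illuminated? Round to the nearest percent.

92%

Phase angle: θ = 360°·(12 d)/(29.5 d) = 146.4°.
cos 146.4° = (-0.833), so f = (1 − (-0.833))/2 = 0.917, so 92%.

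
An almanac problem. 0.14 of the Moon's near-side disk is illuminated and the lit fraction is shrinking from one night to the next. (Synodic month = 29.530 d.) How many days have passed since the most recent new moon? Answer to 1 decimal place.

25.9 days

Invert f = (1 − cos θ)/2 to get cos θ = 1 − 2(0.14) = 0.720, hence θ₀ = arccos 0.720 = 43.9°.
Since the Moon is past full (waning), take the reflex angle: θ = 360° − 43.9° = 316.1°.
At 360°/29.530 d per day, 316.1° corresponds to 25.93 days.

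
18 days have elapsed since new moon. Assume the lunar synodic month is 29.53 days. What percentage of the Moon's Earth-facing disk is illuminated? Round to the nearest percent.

Phase angle: θ = 360°·(18 d)/(29.53 d) = 219.4°.
cos 219.4° = (-0.772), so f = (1 − (-0.772))/2 = 0.886, so 89%.

89%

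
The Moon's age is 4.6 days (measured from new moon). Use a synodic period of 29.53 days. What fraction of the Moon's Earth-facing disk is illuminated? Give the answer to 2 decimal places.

The Moon has covered 4.6/29.53 of its cycle, so θ ≈ 360° × 4.6/29.53 = 56.1°.
With cos θ = 0.558, the lit fraction is (1 − 0.558)/2 ≈ 0.221.

0.22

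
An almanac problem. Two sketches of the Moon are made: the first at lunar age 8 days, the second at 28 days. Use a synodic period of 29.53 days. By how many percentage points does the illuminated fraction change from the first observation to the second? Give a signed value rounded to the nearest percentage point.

θ₁ = 360° × 8/29.53 = 97.5°, f₁ = (1 − cos θ₁)/2 = 0.566.
θ₂ = 360° × 28/29.53 = 341.3°, f₂ = (1 − cos θ₂)/2 = 0.026.
Change = f₂ − f₁ = -0.539 → -54 percentage points.

-54 percentage points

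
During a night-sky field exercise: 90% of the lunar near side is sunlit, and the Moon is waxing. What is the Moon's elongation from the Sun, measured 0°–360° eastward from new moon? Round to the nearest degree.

From f = (1 − cos θ)/2: cos θ = 1 − 2×0.90 = -0.800; arccos → 143.1°.
The Moon is waxing (0°–180°), so θ = 143.1° directly.

143°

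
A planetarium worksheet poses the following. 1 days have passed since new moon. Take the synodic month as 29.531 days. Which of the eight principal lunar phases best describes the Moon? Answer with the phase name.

θ ≈ 360° × 1/29.531 = 12°, which falls in the new moon sector.

new moon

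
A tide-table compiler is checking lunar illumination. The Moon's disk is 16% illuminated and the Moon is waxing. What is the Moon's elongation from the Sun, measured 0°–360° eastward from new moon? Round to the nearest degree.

47°

Invert f = (1 − cos θ)/2 to get cos θ = 1 − 2(0.16) = 0.680, hence θ₀ = arccos 0.680 = 47.2°.
Waxing ⇒ before full, so θ = 47.2°.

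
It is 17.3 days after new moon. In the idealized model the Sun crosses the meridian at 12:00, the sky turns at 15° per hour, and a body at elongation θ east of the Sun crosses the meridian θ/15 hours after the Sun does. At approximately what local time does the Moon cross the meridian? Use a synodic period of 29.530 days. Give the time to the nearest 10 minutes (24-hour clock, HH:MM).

Elongation θ = 360° × 17.3/29.530 ≈ 210.9°.
At 15° of sky rotation per hour, 210.9° corresponds to a 14.06 h lag.
12:00 + 14.060 h ≈ 02:04 → 02:00 to the nearest ten minutes.

02:00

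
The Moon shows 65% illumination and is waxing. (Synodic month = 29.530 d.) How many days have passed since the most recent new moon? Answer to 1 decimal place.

cos θ = 1 − 2f = -0.300, giving a principal value of 107.5°.
Waxing ⇒ before full, so θ = 107.5°.
At 360°/29.530 d per day, 107.5° corresponds to 8.81 days.

8.8 days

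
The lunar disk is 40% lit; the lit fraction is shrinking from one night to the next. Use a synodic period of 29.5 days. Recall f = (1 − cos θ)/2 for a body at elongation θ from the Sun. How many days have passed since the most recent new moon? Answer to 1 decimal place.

23.1 days

From f = (1 − cos θ)/2: cos θ = 1 − 2×0.40 = 0.200; arccos → 78.5°.
Waning ⇒ past full, so θ = 360° − 78.5° = 281.5°.
At 360°/29.5 d per day, 281.5° corresponds to 23.07 days.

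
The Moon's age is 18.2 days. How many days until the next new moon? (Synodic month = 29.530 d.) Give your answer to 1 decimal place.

11.3 days

One full lunation from the last new moon is 29.530 d; remaining = 29.530 − 18.2 = 11.330 d.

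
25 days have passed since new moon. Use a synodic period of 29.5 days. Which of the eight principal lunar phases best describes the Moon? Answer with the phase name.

waning crescent

θ ≈ 360° × 25/29.5 = 305°, which falls in the waning crescent sector.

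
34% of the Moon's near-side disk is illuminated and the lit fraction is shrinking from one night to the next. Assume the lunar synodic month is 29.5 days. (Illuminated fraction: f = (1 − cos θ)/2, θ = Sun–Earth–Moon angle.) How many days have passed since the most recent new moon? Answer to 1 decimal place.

From f = (1 − cos θ)/2: cos θ = 1 − 2×0.34 = 0.320; arccos → 71.3°.
Waning ⇒ past full, so θ = 360° − 71.3° = 288.7°.
Age = 29.5 × 288.7°/360° ≈ 23.65 days.

23.7 days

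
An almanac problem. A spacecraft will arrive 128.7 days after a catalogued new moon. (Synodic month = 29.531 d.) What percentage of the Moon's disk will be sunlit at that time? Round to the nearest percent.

Reduce mod P: 128.7 − 4×29.531 = 10.58 d into the current lunation.
Elongation θ = 360° × 10.58/29.531 ≈ 128.9°.
cos 128.9° = (-0.628), so f = (1 − (-0.628))/2 = 0.814, so 81%.

81%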